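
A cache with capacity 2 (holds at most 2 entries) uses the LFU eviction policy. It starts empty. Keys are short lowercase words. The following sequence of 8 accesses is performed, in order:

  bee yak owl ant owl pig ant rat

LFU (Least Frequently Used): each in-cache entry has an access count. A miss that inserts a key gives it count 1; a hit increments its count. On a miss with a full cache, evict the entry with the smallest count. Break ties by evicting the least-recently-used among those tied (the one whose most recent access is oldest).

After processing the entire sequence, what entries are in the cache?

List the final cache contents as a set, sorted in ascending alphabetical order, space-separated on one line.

LFU simulation (capacity=2):
  1. access bee: MISS. Cache: [bee(c=1)]
  2. access yak: MISS. Cache: [bee(c=1) yak(c=1)]
  3. access owl: MISS, evict bee(c=1). Cache: [yak(c=1) owl(c=1)]
  4. access ant: MISS, evict yak(c=1). Cache: [owl(c=1) ant(c=1)]
  5. access owl: HIT, count now 2. Cache: [ant(c=1) owl(c=2)]
  6. access pig: MISS, evict ant(c=1). Cache: [pig(c=1) owl(c=2)]
  7. access ant: MISS, evict pig(c=1). Cache: [ant(c=1) owl(c=2)]
  8. access rat: MISS, evict ant(c=1). Cache: [rat(c=1) owl(c=2)]
Total: 1 hits, 7 misses, 5 evictions

Answer: owl rat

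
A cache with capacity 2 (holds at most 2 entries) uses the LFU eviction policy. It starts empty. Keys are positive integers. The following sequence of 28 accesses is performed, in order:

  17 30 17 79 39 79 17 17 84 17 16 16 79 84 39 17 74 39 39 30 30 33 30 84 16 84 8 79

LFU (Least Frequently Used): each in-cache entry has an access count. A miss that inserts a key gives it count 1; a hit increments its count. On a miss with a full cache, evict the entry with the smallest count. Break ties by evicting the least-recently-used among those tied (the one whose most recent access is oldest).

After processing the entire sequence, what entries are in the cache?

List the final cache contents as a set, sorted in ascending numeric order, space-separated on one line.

LFU simulation (capacity=2):
  1. access 17: MISS. Cache: [17(c=1)]
  2. access 30: MISS. Cache: [17(c=1) 30(c=1)]
  3. access 17: HIT, count now 2. Cache: [30(c=1) 17(c=2)]
  4. access 79: MISS, evict 30(c=1). Cache: [79(c=1) 17(c=2)]
  5. access 39: MISS, evict 79(c=1). Cache: [39(c=1) 17(c=2)]
  6. access 79: MISS, evict 39(c=1). Cache: [79(c=1) 17(c=2)]
  7. access 17: HIT, count now 3. Cache: [79(c=1) 17(c=3)]
  8. access 17: HIT, count now 4. Cache: [79(c=1) 17(c=4)]
  9. access 84: MISS, evict 79(c=1). Cache: [84(c=1) 17(c=4)]
  10. access 17: HIT, count now 5. Cache: [84(c=1) 17(c=5)]
  11. access 16: MISS, evict 84(c=1). Cache: [16(c=1) 17(c=5)]
  12. access 16: HIT, count now 2. Cache: [16(c=2) 17(c=5)]
  13. access 79: MISS, evict 16(c=2). Cache: [79(c=1) 17(c=5)]
  14. access 84: MISS, evict 79(c=1). Cache: [84(c=1) 17(c=5)]
  15. access 39: MISS, evict 84(c=1). Cache: [39(c=1) 17(c=5)]
  16. access 17: HIT, count now 6. Cache: [39(c=1) 17(c=6)]
  17. access 74: MISS, evict 39(c=1). Cache: [74(c=1) 17(c=6)]
  18. access 39: MISS, evict 74(c=1). Cache: [39(c=1) 17(c=6)]
  19. access 39: HIT, count now 2. Cache: [39(c=2) 17(c=6)]
  20. access 30: MISS, evict 39(c=2). Cache: [30(c=1) 17(c=6)]
  21. access 30: HIT, count now 2. Cache: [30(c=2) 17(c=6)]
  22. access 33: MISS, evict 30(c=2). Cache: [33(c=1) 17(c=6)]
  23. access 30: MISS, evict 33(c=1). Cache: [30(c=1) 17(c=6)]
  24. access 84: MISS, evict 30(c=1). Cache: [84(c=1) 17(c=6)]
  25. access 16: MISS, evict 84(c=1). Cache: [16(c=1) 17(c=6)]
  26. access 84: MISS, evict 16(c=1). Cache: [84(c=1) 17(c=6)]
  27. access 8: MISS, evict 84(c=1). Cache: [8(c=1) 17(c=6)]
  28. access 79: MISS, evict 8(c=1). Cache: [79(c=1) 17(c=6)]
Total: 8 hits, 20 misses, 18 evictions

Answer: 17 79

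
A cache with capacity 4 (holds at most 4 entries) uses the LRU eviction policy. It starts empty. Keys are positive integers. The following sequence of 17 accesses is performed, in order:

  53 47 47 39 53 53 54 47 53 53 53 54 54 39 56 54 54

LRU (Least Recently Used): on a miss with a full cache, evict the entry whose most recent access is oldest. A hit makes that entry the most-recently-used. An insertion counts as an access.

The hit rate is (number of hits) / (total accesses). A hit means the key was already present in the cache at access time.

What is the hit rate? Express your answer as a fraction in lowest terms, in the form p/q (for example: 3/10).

LRU simulation (capacity=4):
  1. access 53: MISS. Cache (LRU->MRU): [53]
  2. access 47: MISS. Cache (LRU->MRU): [53 47]
  3. access 47: HIT. Cache (LRU->MRU): [53 47]
  4. access 39: MISS. Cache (LRU->MRU): [53 47 39]
  5. access 53: HIT. Cache (LRU->MRU): [47 39 53]
  6. access 53: HIT. Cache (LRU->MRU): [47 39 53]
  7. access 54: MISS. Cache (LRU->MRU): [47 39 53 54]
  8. access 47: HIT. Cache (LRU->MRU): [39 53 54 47]
  9. access 53: HIT. Cache (LRU->MRU): [39 54 47 53]
  10. access 53: HIT. Cache (LRU->MRU): [39 54 47 53]
  11. access 53: HIT. Cache (LRU->MRU): [39 54 47 53]
  12. access 54: HIT. Cache (LRU->MRU): [39 47 53 54]
  13. access 54: HIT. Cache (LRU->MRU): [39 47 53 54]
  14. access 39: HIT. Cache (LRU->MRU): [47 53 54 39]
  15. access 56: MISS, evict 47. Cache (LRU->MRU): [53 54 39 56]
  16. access 54: HIT. Cache (LRU->MRU): [53 39 56 54]
  17. access 54: HIT. Cache (LRU->MRU): [53 39 56 54]
Total: 12 hits, 5 misses, 1 evictions

Hit rate = 12/17

Answer: 12/17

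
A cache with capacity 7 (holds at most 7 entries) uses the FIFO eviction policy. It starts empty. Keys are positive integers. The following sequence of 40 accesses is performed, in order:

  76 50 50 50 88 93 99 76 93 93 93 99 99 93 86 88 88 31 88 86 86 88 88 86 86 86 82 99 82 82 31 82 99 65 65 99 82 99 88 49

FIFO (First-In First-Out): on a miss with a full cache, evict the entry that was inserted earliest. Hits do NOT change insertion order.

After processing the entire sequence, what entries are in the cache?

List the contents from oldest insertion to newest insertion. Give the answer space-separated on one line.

FIFO simulation (capacity=7):
  1. access 76: MISS. Cache (old->new): [76]
  2. access 50: MISS. Cache (old->new): [76 50]
  3. access 50: HIT. Cache (old->new): [76 50]
  4. access 50: HIT. Cache (old->new): [76 50]
  5. access 88: MISS. Cache (old->new): [76 50 88]
  6. access 93: MISS. Cache (old->new): [76 50 88 93]
  7. access 99: MISS. Cache (old->new): [76 50 88 93 99]
  8. access 76: HIT. Cache (old->new): [76 50 88 93 99]
  9. access 93: HIT. Cache (old->new): [76 50 88 93 99]
  10. access 93: HIT. Cache (old->new): [76 50 88 93 99]
  11. access 93: HIT. Cache (old->new): [76 50 88 93 99]
  12. access 99: HIT. Cache (old->new): [76 50 88 93 99]
  13. access 99: HIT. Cache (old->new): [76 50 88 93 99]
  14. access 93: HIT. Cache (old->new): [76 50 88 93 99]
  15. access 86: MISS. Cache (old->new): [76 50 88 93 99 86]
  16. access 88: HIT. Cache (old->new): [76 50 88 93 99 86]
  17. access 88: HIT. Cache (old->new): [76 50 88 93 99 86]
  18. access 31: MISS. Cache (old->new): [76 50 88 93 99 86 31]
  19. access 88: HIT. Cache (old->new): [76 50 88 93 99 86 31]
  20. access 86: HIT. Cache (old->new): [76 50 88 93 99 86 31]
  21. access 86: HIT. Cache (old->new): [76 50 88 93 99 86 31]
  22. access 88: HIT. Cache (old->new): [76 50 88 93 99 86 31]
  23. access 88: HIT. Cache (old->new): [76 50 88 93 99 86 31]
  24. access 86: HIT. Cache (old->new): [76 50 88 93 99 86 31]
  25. access 86: HIT. Cache (old->new): [76 50 88 93 99 86 31]
  26. access 86: HIT. Cache (old->new): [76 50 88 93 99 86 31]
  27. access 82: MISS, evict 76. Cache (old->new): [50 88 93 99 86 31 82]
  28. access 99: HIT. Cache (old->new): [50 88 93 99 86 31 82]
  29. access 82: HIT. Cache (old->new): [50 88 93 99 86 31 82]
  30. access 82: HIT. Cache (old->new): [50 88 93 99 86 31 82]
  31. access 31: HIT. Cache (old->new): [50 88 93 99 86 31 82]
  32. access 82: HIT. Cache (old->new): [50 88 93 99 86 31 82]
  33. access 99: HIT. Cache (old->new): [50 88 93 99 86 31 82]
  34. access 65: MISS, evict 50. Cache (old->new): [88 93 99 86 31 82 65]
  35. access 65: HIT. Cache (old->new): [88 93 99 86 31 82 65]
  36. access 99: HIT. Cache (old->new): [88 93 99 86 31 82 65]
  37. access 82: HIT. Cache (old->new): [88 93 99 86 31 82 65]
  38. access 99: HIT. Cache (old->new): [88 93 99 86 31 82 65]
  39. access 88: HIT. Cache (old->new): [88 93 99 86 31 82 65]
  40. access 49: MISS, evict 88. Cache (old->new): [93 99 86 31 82 65 49]
Total: 30 hits, 10 misses, 3 evictions

Answer: 93 99 86 31 82 65 49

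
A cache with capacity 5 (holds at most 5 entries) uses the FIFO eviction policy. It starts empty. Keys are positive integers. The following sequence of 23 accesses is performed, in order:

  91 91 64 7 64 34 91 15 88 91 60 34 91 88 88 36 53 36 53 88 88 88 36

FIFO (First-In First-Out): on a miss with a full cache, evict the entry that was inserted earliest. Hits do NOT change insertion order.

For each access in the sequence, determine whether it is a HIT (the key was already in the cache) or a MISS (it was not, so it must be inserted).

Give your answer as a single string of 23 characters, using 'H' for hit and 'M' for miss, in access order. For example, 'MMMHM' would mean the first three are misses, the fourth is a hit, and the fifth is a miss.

Answer: MHMMHMHMMMMHHHHMMHHHHHH

Derivation:
FIFO simulation (capacity=5):
  1. access 91: MISS. Cache (old->new): [91]
  2. access 91: HIT. Cache (old->new): [91]
  3. access 64: MISS. Cache (old->new): [91 64]
  4. access 7: MISS. Cache (old->new): [91 64 7]
  5. access 64: HIT. Cache (old->new): [91 64 7]
  6. access 34: MISS. Cache (old->new): [91 64 7 34]
  7. access 91: HIT. Cache (old->new): [91 64 7 34]
  8. access 15: MISS. Cache (old->new): [91 64 7 34 15]
  9. access 88: MISS, evict 91. Cache (old->new): [64 7 34 15 88]
  10. access 91: MISS, evict 64. Cache (old->new): [7 34 15 88 91]
  11. access 60: MISS, evict 7. Cache (old->new): [34 15 88 91 60]
  12. access 34: HIT. Cache (old->new): [34 15 88 91 60]
  13. access 91: HIT. Cache (old->new): [34 15 88 91 60]
  14. access 88: HIT. Cache (old->new): [34 15 88 91 60]
  15. access 88: HIT. Cache (old->new): [34 15 88 91 60]
  16. access 36: MISS, evict 34. Cache (old->new): [15 88 91 60 36]
  17. access 53: MISS, evict 15. Cache (old->new): [88 91 60 36 53]
  18. access 36: HIT. Cache (old->new): [88 91 60 36 53]
  19. access 53: HIT. Cache (old->new): [88 91 60 36 53]
  20. access 88: HIT. Cache (old->new): [88 91 60 36 53]
  21. access 88: HIT. Cache (old->new): [88 91 60 36 53]
  22. access 88: HIT. Cache (old->new): [88 91 60 36 53]
  23. access 36: HIT. Cache (old->new): [88 91 60 36 53]
Total: 13 hits, 10 misses, 5 evictions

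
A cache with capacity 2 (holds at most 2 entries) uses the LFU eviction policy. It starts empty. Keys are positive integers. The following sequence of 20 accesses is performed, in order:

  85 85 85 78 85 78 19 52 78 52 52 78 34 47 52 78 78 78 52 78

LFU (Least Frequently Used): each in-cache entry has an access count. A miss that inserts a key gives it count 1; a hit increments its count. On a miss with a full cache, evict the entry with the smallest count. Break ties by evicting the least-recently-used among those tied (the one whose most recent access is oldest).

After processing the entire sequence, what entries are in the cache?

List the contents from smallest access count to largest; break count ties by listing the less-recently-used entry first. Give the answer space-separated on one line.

Answer: 78 85

Derivation:
LFU simulation (capacity=2):
  1. access 85: MISS. Cache: [85(c=1)]
  2. access 85: HIT, count now 2. Cache: [85(c=2)]
  3. access 85: HIT, count now 3. Cache: [85(c=3)]
  4. access 78: MISS. Cache: [78(c=1) 85(c=3)]
  5. access 85: HIT, count now 4. Cache: [78(c=1) 85(c=4)]
  6. access 78: HIT, count now 2. Cache: [78(c=2) 85(c=4)]
  7. access 19: MISS, evict 78(c=2). Cache: [19(c=1) 85(c=4)]
  8. access 52: MISS, evict 19(c=1). Cache: [52(c=1) 85(c=4)]
  9. access 78: MISS, evict 52(c=1). Cache: [78(c=1) 85(c=4)]
  10. access 52: MISS, evict 78(c=1). Cache: [52(c=1) 85(c=4)]
  11. access 52: HIT, count now 2. Cache: [52(c=2) 85(c=4)]
  12. access 78: MISS, evict 52(c=2). Cache: [78(c=1) 85(c=4)]
  13. access 34: MISS, evict 78(c=1). Cache: [34(c=1) 85(c=4)]
  14. access 47: MISS, evict 34(c=1). Cache: [47(c=1) 85(c=4)]
  15. access 52: MISS, evict 47(c=1). Cache: [52(c=1) 85(c=4)]
  16. access 78: MISS, evict 52(c=1). Cache: [78(c=1) 85(c=4)]
  17. access 78: HIT, count now 2. Cache: [78(c=2) 85(c=4)]
  18. access 78: HIT, count now 3. Cache: [78(c=3) 85(c=4)]
  19. access 52: MISS, evict 78(c=3). Cache: [52(c=1) 85(c=4)]
  20. access 78: MISS, evict 52(c=1). Cache: [78(c=1) 85(c=4)]
Total: 7 hits, 13 misses, 11 evictions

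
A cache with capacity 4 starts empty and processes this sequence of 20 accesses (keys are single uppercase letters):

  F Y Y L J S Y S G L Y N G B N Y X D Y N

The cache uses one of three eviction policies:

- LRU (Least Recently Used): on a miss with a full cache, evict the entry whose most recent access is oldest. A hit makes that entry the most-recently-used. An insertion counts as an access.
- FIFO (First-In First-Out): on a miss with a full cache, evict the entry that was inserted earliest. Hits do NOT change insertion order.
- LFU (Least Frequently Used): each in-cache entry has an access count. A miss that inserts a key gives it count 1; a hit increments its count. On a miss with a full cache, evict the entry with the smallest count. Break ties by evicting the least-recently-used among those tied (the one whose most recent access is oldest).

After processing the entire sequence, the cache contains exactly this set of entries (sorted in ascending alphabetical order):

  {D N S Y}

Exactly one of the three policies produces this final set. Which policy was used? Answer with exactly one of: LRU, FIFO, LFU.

Simulating under each policy and comparing final sets:
  LRU: final set = {D N X Y} -> differs
  FIFO: final set = {D N X Y} -> differs
  LFU: final set = {D N S Y} -> MATCHES target
Only LFU produces the target set.

Answer: LFU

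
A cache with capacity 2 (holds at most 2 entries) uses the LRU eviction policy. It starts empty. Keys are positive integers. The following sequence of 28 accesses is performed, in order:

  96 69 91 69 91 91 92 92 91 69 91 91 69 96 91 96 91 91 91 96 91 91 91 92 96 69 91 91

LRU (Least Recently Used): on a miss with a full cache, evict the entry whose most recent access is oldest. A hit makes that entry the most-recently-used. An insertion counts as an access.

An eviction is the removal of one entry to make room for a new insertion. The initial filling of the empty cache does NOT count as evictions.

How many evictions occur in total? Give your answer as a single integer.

LRU simulation (capacity=2):
  1. access 96: MISS. Cache (LRU->MRU): [96]
  2. access 69: MISS. Cache (LRU->MRU): [96 69]
  3. access 91: MISS, evict 96. Cache (LRU->MRU): [69 91]
  4. access 69: HIT. Cache (LRU->MRU): [91 69]
  5. access 91: HIT. Cache (LRU->MRU): [69 91]
  6. access 91: HIT. Cache (LRU->MRU): [69 91]
  7. access 92: MISS, evict 69. Cache (LRU->MRU): [91 92]
  8. access 92: HIT. Cache (LRU->MRU): [91 92]
  9. access 91: HIT. Cache (LRU->MRU): [92 91]
  10. access 69: MISS, evict 92. Cache (LRU->MRU): [91 69]
  11. access 91: HIT. Cache (LRU->MRU): [69 91]
  12. access 91: HIT. Cache (LRU->MRU): [69 91]
  13. access 69: HIT. Cache (LRU->MRU): [91 69]
  14. access 96: MISS, evict 91. Cache (LRU->MRU): [69 96]
  15. access 91: MISS, evict 69. Cache (LRU->MRU): [96 91]
  16. access 96: HIT. Cache (LRU->MRU): [91 96]
  17. access 91: HIT. Cache (LRU->MRU): [96 91]
  18. access 91: HIT. Cache (LRU->MRU): [96 91]
  19. access 91: HIT. Cache (LRU->MRU): [96 91]
  20. access 96: HIT. Cache (LRU->MRU): [91 96]
  21. access 91: HIT. Cache (LRU->MRU): [96 91]
  22. access 91: HIT. Cache (LRU->MRU): [96 91]
  23. access 91: HIT. Cache (LRU->MRU): [96 91]
  24. access 92: MISS, evict 96. Cache (LRU->MRU): [91 92]
  25. access 96: MISS, evict 91. Cache (LRU->MRU): [92 96]
  26. access 69: MISS, evict 92. Cache (LRU->MRU): [96 69]
  27. access 91: MISS, evict 96. Cache (LRU->MRU): [69 91]
  28. access 91: HIT. Cache (LRU->MRU): [69 91]
Total: 17 hits, 11 misses, 9 evictions

Answer: 9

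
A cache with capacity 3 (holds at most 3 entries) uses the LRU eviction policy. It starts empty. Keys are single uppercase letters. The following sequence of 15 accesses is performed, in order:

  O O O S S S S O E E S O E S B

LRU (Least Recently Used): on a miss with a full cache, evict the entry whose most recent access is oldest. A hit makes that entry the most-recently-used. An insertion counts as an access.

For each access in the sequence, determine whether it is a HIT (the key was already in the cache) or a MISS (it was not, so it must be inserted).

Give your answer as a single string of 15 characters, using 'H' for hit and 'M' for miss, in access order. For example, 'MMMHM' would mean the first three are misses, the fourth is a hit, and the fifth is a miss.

Answer: MHHMHHHHMHHHHHM

Derivation:
LRU simulation (capacity=3):
  1. access O: MISS. Cache (LRU->MRU): [O]
  2. access O: HIT. Cache (LRU->MRU): [O]
  3. access O: HIT. Cache (LRU->MRU): [O]
  4. access S: MISS. Cache (LRU->MRU): [O S]
  5. access S: HIT. Cache (LRU->MRU): [O S]
  6. access S: HIT. Cache (LRU->MRU): [O S]
  7. access S: HIT. Cache (LRU->MRU): [O S]
  8. access O: HIT. Cache (LRU->MRU): [S O]
  9. access E: MISS. Cache (LRU->MRU): [S O E]
  10. access E: HIT. Cache (LRU->MRU): [S O E]
  11. access S: HIT. Cache (LRU->MRU): [O E S]
  12. access O: HIT. Cache (LRU->MRU): [E S O]
  13. access E: HIT. Cache (LRU->MRU): [S O E]
  14. access S: HIT. Cache (LRU->MRU): [O E S]
  15. access B: MISS, evict O. Cache (LRU->MRU): [E S B]
Total: 11 hits, 4 misses, 1 evictions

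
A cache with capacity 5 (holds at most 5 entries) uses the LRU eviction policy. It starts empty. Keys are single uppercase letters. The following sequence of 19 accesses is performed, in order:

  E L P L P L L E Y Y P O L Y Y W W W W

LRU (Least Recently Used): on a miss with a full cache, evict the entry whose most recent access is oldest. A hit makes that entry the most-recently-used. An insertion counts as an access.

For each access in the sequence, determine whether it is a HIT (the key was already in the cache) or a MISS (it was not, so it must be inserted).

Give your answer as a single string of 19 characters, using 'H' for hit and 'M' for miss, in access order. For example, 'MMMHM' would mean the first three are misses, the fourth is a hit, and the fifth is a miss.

LRU simulation (capacity=5):
  1. access E: MISS. Cache (LRU->MRU): [E]
  2. access L: MISS. Cache (LRU->MRU): [E L]
  3. access P: MISS. Cache (LRU->MRU): [E L P]
  4. access L: HIT. Cache (LRU->MRU): [E P L]
  5. access P: HIT. Cache (LRU->MRU): [E L P]
  6. access L: HIT. Cache (LRU->MRU): [E P L]
  7. access L: HIT. Cache (LRU->MRU): [E P L]
  8. access E: HIT. Cache (LRU->MRU): [P L E]
  9. access Y: MISS. Cache (LRU->MRU): [P L E Y]
  10. access Y: HIT. Cache (LRU->MRU): [P L E Y]
  11. access P: HIT. Cache (LRU->MRU): [L E Y P]
  12. access O: MISS. Cache (LRU->MRU): [L E Y P O]
  13. access L: HIT. Cache (LRU->MRU): [E Y P O L]
  14. access Y: HIT. Cache (LRU->MRU): [E P O L Y]
  15. access Y: HIT. Cache (LRU->MRU): [E P O L Y]
  16. access W: MISS, evict E. Cache (LRU->MRU): [P O L Y W]
  17. access W: HIT. Cache (LRU->MRU): [P O L Y W]
  18. access W: HIT. Cache (LRU->MRU): [P O L Y W]
  19. access W: HIT. Cache (LRU->MRU): [P O L Y W]
Total: 13 hits, 6 misses, 1 evictions

Answer: MMMHHHHHMHHMHHHMHHH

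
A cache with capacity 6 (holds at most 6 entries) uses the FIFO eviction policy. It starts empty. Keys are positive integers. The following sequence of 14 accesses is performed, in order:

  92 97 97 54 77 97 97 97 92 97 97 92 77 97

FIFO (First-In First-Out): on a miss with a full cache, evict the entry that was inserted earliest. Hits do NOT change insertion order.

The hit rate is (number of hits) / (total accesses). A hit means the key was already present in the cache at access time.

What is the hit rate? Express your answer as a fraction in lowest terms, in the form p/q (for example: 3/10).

Answer: 5/7

Derivation:
FIFO simulation (capacity=6):
  1. access 92: MISS. Cache (old->new): [92]
  2. access 97: MISS. Cache (old->new): [92 97]
  3. access 97: HIT. Cache (old->new): [92 97]
  4. access 54: MISS. Cache (old->new): [92 97 54]
  5. access 77: MISS. Cache (old->new): [92 97 54 77]
  6. access 97: HIT. Cache (old->new): [92 97 54 77]
  7. access 97: HIT. Cache (old->new): [92 97 54 77]
  8. access 97: HIT. Cache (old->new): [92 97 54 77]
  9. access 92: HIT. Cache (old->new): [92 97 54 77]
  10. access 97: HIT. Cache (old->new): [92 97 54 77]
  11. access 97: HIT. Cache (old->new): [92 97 54 77]
  12. access 92: HIT. Cache (old->new): [92 97 54 77]
  13. access 77: HIT. Cache (old->new): [92 97 54 77]
  14. access 97: HIT. Cache (old->new): [92 97 54 77]
Total: 10 hits, 4 misses, 0 evictions

Hit rate = 10/14 = 5/7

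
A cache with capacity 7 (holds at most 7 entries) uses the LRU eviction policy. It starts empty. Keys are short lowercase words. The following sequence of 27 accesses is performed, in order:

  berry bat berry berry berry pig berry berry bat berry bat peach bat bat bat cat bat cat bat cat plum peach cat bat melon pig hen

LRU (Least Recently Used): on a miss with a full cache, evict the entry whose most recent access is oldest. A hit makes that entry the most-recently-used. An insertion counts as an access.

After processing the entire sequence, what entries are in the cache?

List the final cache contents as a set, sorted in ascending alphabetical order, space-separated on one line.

Answer: bat cat hen melon peach pig plum

Derivation:
LRU simulation (capacity=7):
  1. access berry: MISS. Cache (LRU->MRU): [berry]
  2. access bat: MISS. Cache (LRU->MRU): [berry bat]
  3. access berry: HIT. Cache (LRU->MRU): [bat berry]
  4. access berry: HIT. Cache (LRU->MRU): [bat berry]
  5. access berry: HIT. Cache (LRU->MRU): [bat berry]
  6. access pig: MISS. Cache (LRU->MRU): [bat berry pig]
  7. access berry: HIT. Cache (LRU->MRU): [bat pig berry]
  8. access berry: HIT. Cache (LRU->MRU): [bat pig berry]
  9. access bat: HIT. Cache (LRU->MRU): [pig berry bat]
  10. access berry: HIT. Cache (LRU->MRU): [pig bat berry]
  11. access bat: HIT. Cache (LRU->MRU): [pig berry bat]
  12. access peach: MISS. Cache (LRU->MRU): [pig berry bat peach]
  13. access bat: HIT. Cache (LRU->MRU): [pig berry peach bat]
  14. access bat: HIT. Cache (LRU->MRU): [pig berry peach bat]
  15. access bat: HIT. Cache (LRU->MRU): [pig berry peach bat]
  16. access cat: MISS. Cache (LRU->MRU): [pig berry peach bat cat]
  17. access bat: HIT. Cache (LRU->MRU): [pig berry peach cat bat]
  18. access cat: HIT. Cache (LRU->MRU): [pig berry peach bat cat]
  19. access bat: HIT. Cache (LRU->MRU): [pig berry peach cat bat]
  20. access cat: HIT. Cache (LRU->MRU): [pig berry peach bat cat]
  21. access plum: MISS. Cache (LRU->MRU): [pig berry peach bat cat plum]
  22. access peach: HIT. Cache (LRU->MRU): [pig berry bat cat plum peach]
  23. access cat: HIT. Cache (LRU->MRU): [pig berry bat plum peach cat]
  24. access bat: HIT. Cache (LRU->MRU): [pig berry plum peach cat bat]
  25. access melon: MISS. Cache (LRU->MRU): [pig berry plum peach cat bat melon]
  26. access pig: HIT. Cache (LRU->MRU): [berry plum peach cat bat melon pig]
  27. access hen: MISS, evict berry. Cache (LRU->MRU): [plum peach cat bat melon pig hen]
Total: 19 hits, 8 misses, 1 evictions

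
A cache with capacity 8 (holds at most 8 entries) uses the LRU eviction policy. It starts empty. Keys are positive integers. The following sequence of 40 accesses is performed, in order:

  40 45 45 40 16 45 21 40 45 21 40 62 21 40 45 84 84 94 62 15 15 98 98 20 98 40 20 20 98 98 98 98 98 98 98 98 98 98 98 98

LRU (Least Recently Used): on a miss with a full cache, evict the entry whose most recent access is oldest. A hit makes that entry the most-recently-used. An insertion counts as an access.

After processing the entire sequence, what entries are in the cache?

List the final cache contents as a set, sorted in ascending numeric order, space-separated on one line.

Answer: 15 20 40 45 62 84 94 98

Derivation:
LRU simulation (capacity=8):
  1. access 40: MISS. Cache (LRU->MRU): [40]
  2. access 45: MISS. Cache (LRU->MRU): [40 45]
  3. access 45: HIT. Cache (LRU->MRU): [40 45]
  4. access 40: HIT. Cache (LRU->MRU): [45 40]
  5. access 16: MISS. Cache (LRU->MRU): [45 40 16]
  6. access 45: HIT. Cache (LRU->MRU): [40 16 45]
  7. access 21: MISS. Cache (LRU->MRU): [40 16 45 21]
  8. access 40: HIT. Cache (LRU->MRU): [16 45 21 40]
  9. access 45: HIT. Cache (LRU->MRU): [16 21 40 45]
  10. access 21: HIT. Cache (LRU->MRU): [16 40 45 21]
  11. access 40: HIT. Cache (LRU->MRU): [16 45 21 40]
  12. access 62: MISS. Cache (LRU->MRU): [16 45 21 40 62]
  13. access 21: HIT. Cache (LRU->MRU): [16 45 40 62 21]
  14. access 40: HIT. Cache (LRU->MRU): [16 45 62 21 40]
  15. access 45: HIT. Cache (LRU->MRU): [16 62 21 40 45]
  16. access 84: MISS. Cache (LRU->MRU): [16 62 21 40 45 84]
  17. access 84: HIT. Cache (LRU->MRU): [16 62 21 40 45 84]
  18. access 94: MISS. Cache (LRU->MRU): [16 62 21 40 45 84 94]
  19. access 62: HIT. Cache (LRU->MRU): [16 21 40 45 84 94 62]
  20. access 15: MISS. Cache (LRU->MRU): [16 21 40 45 84 94 62 15]
  21. access 15: HIT. Cache (LRU->MRU): [16 21 40 45 84 94 62 15]
  22. access 98: MISS, evict 16. Cache (LRU->MRU): [21 40 45 84 94 62 15 98]
  23. access 98: HIT. Cache (LRU->MRU): [21 40 45 84 94 62 15 98]
  24. access 20: MISS, evict 21. Cache (LRU->MRU): [40 45 84 94 62 15 98 20]
  25. access 98: HIT. Cache (LRU->MRU): [40 45 84 94 62 15 20 98]
  26. access 40: HIT. Cache (LRU->MRU): [45 84 94 62 15 20 98 40]
  27. access 20: HIT. Cache (LRU->MRU): [45 84 94 62 15 98 40 20]
  28. access 20: HIT. Cache (LRU->MRU): [45 84 94 62 15 98 40 20]
  29. access 98: HIT. Cache (LRU->MRU): [45 84 94 62 15 40 20 98]
  30. access 98: HIT. Cache (LRU->MRU): [45 84 94 62 15 40 20 98]
  31. access 98: HIT. Cache (LRU->MRU): [45 84 94 62 15 40 20 98]
  32. access 98: HIT. Cache (LRU->MRU): [45 84 94 62 15 40 20 98]
  33. access 98: HIT. Cache (LRU->MRU): [45 84 94 62 15 40 20 98]
  34. access 98: HIT. Cache (LRU->MRU): [45 84 94 62 15 40 20 98]
  35. access 98: HIT. Cache (LRU->MRU): [45 84 94 62 15 40 20 98]
  36. access 98: HIT. Cache (LRU->MRU): [45 84 94 62 15 40 20 98]
  37. access 98: HIT. Cache (LRU->MRU): [45 84 94 62 15 40 20 98]
  38. access 98: HIT. Cache (LRU->MRU): [45 84 94 62 15 40 20 98]
  39. access 98: HIT. Cache (LRU->MRU): [45 84 94 62 15 40 20 98]
  40. access 98: HIT. Cache (LRU->MRU): [45 84 94 62 15 40 20 98]
Total: 30 hits, 10 misses, 2 evictions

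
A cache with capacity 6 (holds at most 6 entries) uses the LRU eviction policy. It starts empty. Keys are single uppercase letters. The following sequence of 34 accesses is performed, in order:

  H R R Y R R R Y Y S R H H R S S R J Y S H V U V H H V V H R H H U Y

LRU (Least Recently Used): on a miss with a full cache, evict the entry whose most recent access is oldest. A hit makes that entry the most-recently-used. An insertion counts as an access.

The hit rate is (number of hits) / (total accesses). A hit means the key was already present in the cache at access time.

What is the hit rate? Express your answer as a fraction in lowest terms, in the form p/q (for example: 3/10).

Answer: 13/17

Derivation:
LRU simulation (capacity=6):
  1. access H: MISS. Cache (LRU->MRU): [H]
  2. access R: MISS. Cache (LRU->MRU): [H R]
  3. access R: HIT. Cache (LRU->MRU): [H R]
  4. access Y: MISS. Cache (LRU->MRU): [H R Y]
  5. access R: HIT. Cache (LRU->MRU): [H Y R]
  6. access R: HIT. Cache (LRU->MRU): [H Y R]
  7. access R: HIT. Cache (LRU->MRU): [H Y R]
  8. access Y: HIT. Cache (LRU->MRU): [H R Y]
  9. access Y: HIT. Cache (LRU->MRU): [H R Y]
  10. access S: MISS. Cache (LRU->MRU): [H R Y S]
  11. access R: HIT. Cache (LRU->MRU): [H Y S R]
  12. access H: HIT. Cache (LRU->MRU): [Y S R H]
  13. access H: HIT. Cache (LRU->MRU): [Y S R H]
  14. access R: HIT. Cache (LRU->MRU): [Y S H R]
  15. access S: HIT. Cache (LRU->MRU): [Y H R S]
  16. access S: HIT. Cache (LRU->MRU): [Y H R S]
  17. access R: HIT. Cache (LRU->MRU): [Y H S R]
  18. access J: MISS. Cache (LRU->MRU): [Y H S R J]
  19. access Y: HIT. Cache (LRU->MRU): [H S R J Y]
  20. access S: HIT. Cache (LRU->MRU): [H R J Y S]
  21. access H: HIT. Cache (LRU->MRU): [R J Y S H]
  22. access V: MISS. Cache (LRU->MRU): [R J Y S H V]
  23. access U: MISS, evict R. Cache (LRU->MRU): [J Y S H V U]
  24. access V: HIT. Cache (LRU->MRU): [J Y S H U V]
  25. access H: HIT. Cache (LRU->MRU): [J Y S U V H]
  26. access H: HIT. Cache (LRU->MRU): [J Y S U V H]
  27. access V: HIT. Cache (LRU->MRU): [J Y S U H V]
  28. access V: HIT. Cache (LRU->MRU): [J Y S U H V]
  29. access H: HIT. Cache (LRU->MRU): [J Y S U V H]
  30. access R: MISS, evict J. Cache (LRU->MRU): [Y S U V H R]
  31. access H: HIT. Cache (LRU->MRU): [Y S U V R H]
  32. access H: HIT. Cache (LRU->MRU): [Y S U V R H]
  33. access U: HIT. Cache (LRU->MRU): [Y S V R H U]
  34. access Y: HIT. Cache (LRU->MRU): [S V R H U Y]
Total: 26 hits, 8 misses, 2 evictions

Hit rate = 26/34 = 13/17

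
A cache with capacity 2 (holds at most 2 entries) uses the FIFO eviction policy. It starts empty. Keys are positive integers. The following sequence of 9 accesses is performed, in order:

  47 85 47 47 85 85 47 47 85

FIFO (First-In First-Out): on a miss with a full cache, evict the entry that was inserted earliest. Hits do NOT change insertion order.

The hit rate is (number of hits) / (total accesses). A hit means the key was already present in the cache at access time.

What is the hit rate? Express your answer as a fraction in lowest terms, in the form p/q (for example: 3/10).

FIFO simulation (capacity=2):
  1. access 47: MISS. Cache (old->new): [47]
  2. access 85: MISS. Cache (old->new): [47 85]
  3. access 47: HIT. Cache (old->new): [47 85]
  4. access 47: HIT. Cache (old->new): [47 85]
  5. access 85: HIT. Cache (old->new): [47 85]
  6. access 85: HIT. Cache (old->new): [47 85]
  7. access 47: HIT. Cache (old->new): [47 85]
  8. access 47: HIT. Cache (old->new): [47 85]
  9. access 85: HIT. Cache (old->new): [47 85]
Total: 7 hits, 2 misses, 0 evictions

Hit rate = 7/9

Answer: 7/9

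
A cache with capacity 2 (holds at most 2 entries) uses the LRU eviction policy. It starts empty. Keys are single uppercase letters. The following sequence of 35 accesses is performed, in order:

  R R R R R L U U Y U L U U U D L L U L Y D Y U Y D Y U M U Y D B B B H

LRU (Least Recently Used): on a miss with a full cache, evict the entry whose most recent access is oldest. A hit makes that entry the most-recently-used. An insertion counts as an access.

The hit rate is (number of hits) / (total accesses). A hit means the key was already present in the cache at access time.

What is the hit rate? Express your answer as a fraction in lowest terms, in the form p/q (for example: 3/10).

Answer: 17/35

Derivation:
LRU simulation (capacity=2):
  1. access R: MISS. Cache (LRU->MRU): [R]
  2. access R: HIT. Cache (LRU->MRU): [R]
  3. access R: HIT. Cache (LRU->MRU): [R]
  4. access R: HIT. Cache (LRU->MRU): [R]
  5. access R: HIT. Cache (LRU->MRU): [R]
  6. access L: MISS. Cache (LRU->MRU): [R L]
  7. access U: MISS, evict R. Cache (LRU->MRU): [L U]
  8. access U: HIT. Cache (LRU->MRU): [L U]
  9. access Y: MISS, evict L. Cache (LRU->MRU): [U Y]
  10. access U: HIT. Cache (LRU->MRU): [Y U]
  11. access L: MISS, evict Y. Cache (LRU->MRU): [U L]
  12. access U: HIT. Cache (LRU->MRU): [L U]
  13. access U: HIT. Cache (LRU->MRU): [L U]
  14. access U: HIT. Cache (LRU->MRU): [L U]
  15. access D: MISS, evict L. Cache (LRU->MRU): [U D]
  16. access L: MISS, evict U. Cache (LRU->MRU): [D L]
  17. access L: HIT. Cache (LRU->MRU): [D L]
  18. access U: MISS, evict D. Cache (LRU->MRU): [L U]
  19. access L: HIT. Cache (LRU->MRU): [U L]
  20. access Y: MISS, evict U. Cache (LRU->MRU): [L Y]
  21. access D: MISS, evict L. Cache (LRU->MRU): [Y D]
  22. access Y: HIT. Cache (LRU->MRU): [D Y]
  23. access U: MISS, evict D. Cache (LRU->MRU): [Y U]
  24. access Y: HIT. Cache (LRU->MRU): [U Y]
  25. access D: MISS, evict U. Cache (LRU->MRU): [Y D]
  26. access Y: HIT. Cache (LRU->MRU): [D Y]
  27. access U: MISS, evict D. Cache (LRU->MRU): [Y U]
  28. access M: MISS, evict Y. Cache (LRU->MRU): [U M]
  29. access U: HIT. Cache (LRU->MRU): [M U]
  30. access Y: MISS, evict M. Cache (LRU->MRU): [U Y]
  31. access D: MISS, evict U. Cache (LRU->MRU): [Y D]
  32. access B: MISS, evict Y. Cache (LRU->MRU): [D B]
  33. access B: HIT. Cache (LRU->MRU): [D B]
  34. access B: HIT. Cache (LRU->MRU): [D B]
  35. access H: MISS, evict D. Cache (LRU->MRU): [B H]
Total: 17 hits, 18 misses, 16 evictions

Hit rate = 17/35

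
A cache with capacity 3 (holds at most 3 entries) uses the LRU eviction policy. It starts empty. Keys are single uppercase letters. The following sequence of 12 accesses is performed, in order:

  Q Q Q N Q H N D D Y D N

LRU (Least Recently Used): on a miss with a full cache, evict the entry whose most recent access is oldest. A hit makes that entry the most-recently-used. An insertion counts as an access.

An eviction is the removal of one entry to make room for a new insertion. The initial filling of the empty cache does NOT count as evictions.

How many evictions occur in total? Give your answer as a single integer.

Answer: 2

Derivation:
LRU simulation (capacity=3):
  1. access Q: MISS. Cache (LRU->MRU): [Q]
  2. access Q: HIT. Cache (LRU->MRU): [Q]
  3. access Q: HIT. Cache (LRU->MRU): [Q]
  4. access N: MISS. Cache (LRU->MRU): [Q N]
  5. access Q: HIT. Cache (LRU->MRU): [N Q]
  6. access H: MISS. Cache (LRU->MRU): [N Q H]
  7. access N: HIT. Cache (LRU->MRU): [Q H N]
  8. access D: MISS, evict Q. Cache (LRU->MRU): [H N D]
  9. access D: HIT. Cache (LRU->MRU): [H N D]
  10. access Y: MISS, evict H. Cache (LRU->MRU): [N D Y]
  11. access D: HIT. Cache (LRU->MRU): [N Y D]
  12. access N: HIT. Cache (LRU->MRU): [Y D N]
Total: 7 hits, 5 misses, 2 evictions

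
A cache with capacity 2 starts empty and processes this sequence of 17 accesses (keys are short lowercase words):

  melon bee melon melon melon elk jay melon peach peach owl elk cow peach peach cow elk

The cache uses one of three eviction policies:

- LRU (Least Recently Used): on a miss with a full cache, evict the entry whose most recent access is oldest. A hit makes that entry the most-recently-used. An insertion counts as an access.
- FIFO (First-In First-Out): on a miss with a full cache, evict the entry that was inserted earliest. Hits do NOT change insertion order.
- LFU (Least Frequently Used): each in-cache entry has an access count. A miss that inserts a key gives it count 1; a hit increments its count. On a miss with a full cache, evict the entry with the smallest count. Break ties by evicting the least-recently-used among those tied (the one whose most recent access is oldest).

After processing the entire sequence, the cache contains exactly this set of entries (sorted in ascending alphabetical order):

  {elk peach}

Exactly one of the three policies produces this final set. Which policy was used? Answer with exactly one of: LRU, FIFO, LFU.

Simulating under each policy and comparing final sets:
  LRU: final set = {cow elk} -> differs
  FIFO: final set = {elk peach} -> MATCHES target
  LFU: final set = {elk melon} -> differs
Only FIFO produces the target set.

Answer: FIFO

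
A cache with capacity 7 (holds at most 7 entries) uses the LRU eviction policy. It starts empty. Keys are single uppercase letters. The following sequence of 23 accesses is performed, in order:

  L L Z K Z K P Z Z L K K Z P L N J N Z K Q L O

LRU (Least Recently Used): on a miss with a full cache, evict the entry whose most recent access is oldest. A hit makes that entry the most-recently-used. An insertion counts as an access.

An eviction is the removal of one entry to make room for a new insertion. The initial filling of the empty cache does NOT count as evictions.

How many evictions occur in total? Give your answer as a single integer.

LRU simulation (capacity=7):
  1. access L: MISS. Cache (LRU->MRU): [L]
  2. access L: HIT. Cache (LRU->MRU): [L]
  3. access Z: MISS. Cache (LRU->MRU): [L Z]
  4. access K: MISS. Cache (LRU->MRU): [L Z K]
  5. access Z: HIT. Cache (LRU->MRU): [L K Z]
  6. access K: HIT. Cache (LRU->MRU): [L Z K]
  7. access P: MISS. Cache (LRU->MRU): [L Z K P]
  8. access Z: HIT. Cache (LRU->MRU): [L K P Z]
  9. access Z: HIT. Cache (LRU->MRU): [L K P Z]
  10. access L: HIT. Cache (LRU->MRU): [K P Z L]
  11. access K: HIT. Cache (LRU->MRU): [P Z L K]
  12. access K: HIT. Cache (LRU->MRU): [P Z L K]
  13. access Z: HIT. Cache (LRU->MRU): [P L K Z]
  14. access P: HIT. Cache (LRU->MRU): [L K Z P]
  15. access L: HIT. Cache (LRU->MRU): [K Z P L]
  16. access N: MISS. Cache (LRU->MRU): [K Z P L N]
  17. access J: MISS. Cache (LRU->MRU): [K Z P L N J]
  18. access N: HIT. Cache (LRU->MRU): [K Z P L J N]
  19. access Z: HIT. Cache (LRU->MRU): [K P L J N Z]
  20. access K: HIT. Cache (LRU->MRU): [P L J N Z K]
  21. access Q: MISS. Cache (LRU->MRU): [P L J N Z K Q]
  22. access L: HIT. Cache (LRU->MRU): [P J N Z K Q L]
  23. access O: MISS, evict P. Cache (LRU->MRU): [J N Z K Q L O]
Total: 15 hits, 8 misses, 1 evictions

Answer: 1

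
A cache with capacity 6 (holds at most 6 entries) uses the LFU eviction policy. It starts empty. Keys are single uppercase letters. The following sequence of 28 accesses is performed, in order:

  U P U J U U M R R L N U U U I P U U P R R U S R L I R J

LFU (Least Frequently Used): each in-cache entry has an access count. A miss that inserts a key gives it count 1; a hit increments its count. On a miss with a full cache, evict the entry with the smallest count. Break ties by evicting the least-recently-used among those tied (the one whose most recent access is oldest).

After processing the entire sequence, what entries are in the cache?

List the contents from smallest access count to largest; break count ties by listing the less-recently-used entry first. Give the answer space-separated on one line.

LFU simulation (capacity=6):
  1. access U: MISS. Cache: [U(c=1)]
  2. access P: MISS. Cache: [U(c=1) P(c=1)]
  3. access U: HIT, count now 2. Cache: [P(c=1) U(c=2)]
  4. access J: MISS. Cache: [P(c=1) J(c=1) U(c=2)]
  5. access U: HIT, count now 3. Cache: [P(c=1) J(c=1) U(c=3)]
  6. access U: HIT, count now 4. Cache: [P(c=1) J(c=1) U(c=4)]
  7. access M: MISS. Cache: [P(c=1) J(c=1) M(c=1) U(c=4)]
  8. access R: MISS. Cache: [P(c=1) J(c=1) M(c=1) R(c=1) U(c=4)]
  9. access R: HIT, count now 2. Cache: [P(c=1) J(c=1) M(c=1) R(c=2) U(c=4)]
  10. access L: MISS. Cache: [P(c=1) J(c=1) M(c=1) L(c=1) R(c=2) U(c=4)]
  11. access N: MISS, evict P(c=1). Cache: [J(c=1) M(c=1) L(c=1) N(c=1) R(c=2) U(c=4)]
  12. access U: HIT, count now 5. Cache: [J(c=1) M(c=1) L(c=1) N(c=1) R(c=2) U(c=5)]
  13. access U: HIT, count now 6. Cache: [J(c=1) M(c=1) L(c=1) N(c=1) R(c=2) U(c=6)]
  14. access U: HIT, count now 7. Cache: [J(c=1) M(c=1) L(c=1) N(c=1) R(c=2) U(c=7)]
  15. access I: MISS, evict J(c=1). Cache: [M(c=1) L(c=1) N(c=1) I(c=1) R(c=2) U(c=7)]
  16. access P: MISS, evict M(c=1). Cache: [L(c=1) N(c=1) I(c=1) P(c=1) R(c=2) U(c=7)]
  17. access U: HIT, count now 8. Cache: [L(c=1) N(c=1) I(c=1) P(c=1) R(c=2) U(c=8)]
  18. access U: HIT, count now 9. Cache: [L(c=1) N(c=1) I(c=1) P(c=1) R(c=2) U(c=9)]
  19. access P: HIT, count now 2. Cache: [L(c=1) N(c=1) I(c=1) R(c=2) P(c=2) U(c=9)]
  20. access R: HIT, count now 3. Cache: [L(c=1) N(c=1) I(c=1) P(c=2) R(c=3) U(c=9)]
  21. access R: HIT, count now 4. Cache: [L(c=1) N(c=1) I(c=1) P(c=2) R(c=4) U(c=9)]
  22. access U: HIT, count now 10. Cache: [L(c=1) N(c=1) I(c=1) P(c=2) R(c=4) U(c=10)]
  23. access S: MISS, evict L(c=1). Cache: [N(c=1) I(c=1) S(c=1) P(c=2) R(c=4) U(c=10)]
  24. access R: HIT, count now 5. Cache: [N(c=1) I(c=1) S(c=1) P(c=2) R(c=5) U(c=10)]
  25. access L: MISS, evict N(c=1). Cache: [I(c=1) S(c=1) L(c=1) P(c=2) R(c=5) U(c=10)]
  26. access I: HIT, count now 2. Cache: [S(c=1) L(c=1) P(c=2) I(c=2) R(c=5) U(c=10)]
  27. access R: HIT, count now 6. Cache: [S(c=1) L(c=1) P(c=2) I(c=2) R(c=6) U(c=10)]
  28. access J: MISS, evict S(c=1). Cache: [L(c=1) J(c=1) P(c=2) I(c=2) R(c=6) U(c=10)]
Total: 16 hits, 12 misses, 6 evictions

Answer: L J P I R U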